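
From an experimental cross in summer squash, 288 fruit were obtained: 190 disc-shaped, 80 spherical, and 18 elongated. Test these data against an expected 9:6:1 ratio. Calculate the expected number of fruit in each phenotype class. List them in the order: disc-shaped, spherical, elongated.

The 9:6:1 ratio has 16 parts, so with N = 288 the expected counts are:
  disc-shaped: 288 × 9/16 = 162
  spherical: 288 × 6/16 = 108
  elongated: 288 × 1/16 = 18

162, 108, 18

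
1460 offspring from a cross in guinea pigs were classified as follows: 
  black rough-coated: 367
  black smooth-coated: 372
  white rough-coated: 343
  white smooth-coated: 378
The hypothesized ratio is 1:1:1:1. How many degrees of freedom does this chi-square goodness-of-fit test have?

3

A goodness-of-fit test with 4 phenotype classes has df = 4 − 1 = 3.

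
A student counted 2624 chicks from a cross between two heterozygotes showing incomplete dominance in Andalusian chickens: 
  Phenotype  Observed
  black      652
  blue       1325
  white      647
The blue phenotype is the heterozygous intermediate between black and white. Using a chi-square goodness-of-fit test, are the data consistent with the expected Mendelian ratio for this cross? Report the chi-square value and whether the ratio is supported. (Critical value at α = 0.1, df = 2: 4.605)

0.277; consistent

With incomplete dominance, a heterozygote × heterozygote cross gives a 1:2:1 phenotypic ratio.
Total ratio parts = 4. Expected numbers out of 2624:
  black: 2624 × 1/4 = 656
  blue: 2624 × 2/4 = 1312
  white: 2624 × 1/4 = 656
χ² = Σ (O − E)² / E
  black: (652 − 656)² / 656 = 0.0244
  blue: (1325 − 1312)² / 1312 = 0.1288
  white: (647 − 656)² / 656 = 0.1235
χ² = 0.0244 + 0.1288 + 0.1235 = 0.2767 ≈ 0.277
Degrees of freedom = 3 − 1 = 2; critical value at α = 0.1 is 4.605.
Since 0.277 < 4.605, we fail to reject the null hypothesis — the data are consistent with the 1:2:1 ratio.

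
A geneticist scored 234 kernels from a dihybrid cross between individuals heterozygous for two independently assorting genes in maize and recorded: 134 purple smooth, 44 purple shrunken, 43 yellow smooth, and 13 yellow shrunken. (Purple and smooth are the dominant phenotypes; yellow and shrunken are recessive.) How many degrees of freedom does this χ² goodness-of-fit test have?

A dihybrid F₂ with independent assortment and complete dominance at both loci gives a 9:3:3:1 phenotypic ratio.
A goodness-of-fit test with 4 phenotype classes has df = 4 − 1 = 3.

3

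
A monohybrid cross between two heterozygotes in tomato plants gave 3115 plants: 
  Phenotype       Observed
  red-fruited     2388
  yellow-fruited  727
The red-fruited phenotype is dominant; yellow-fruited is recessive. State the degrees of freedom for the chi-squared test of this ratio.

1

For a monohybrid cross between heterozygotes with complete dominance, the expected phenotypic ratio is 3:1.
A goodness-of-fit test with 2 phenotype classes has df = 2 − 1 = 1.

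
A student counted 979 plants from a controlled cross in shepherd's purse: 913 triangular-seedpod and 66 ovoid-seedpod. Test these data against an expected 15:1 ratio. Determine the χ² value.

0.404

Total ratio parts = 16. Expected numbers out of 979:
  triangular-seedpod: 979 × 15/16 = 917.8125
  ovoid-seedpod: 979 × 1/16 = 61.1875
χ² = Σ (O − E)² / E
  triangular-seedpod: (913 − 917.8125)² / 917.8125 = 0.0252
  ovoid-seedpod: (66 − 61.1875)² / 61.1875 = 0.3785
χ² = 0.0252 + 0.3785 = 0.4037 ≈ 0.404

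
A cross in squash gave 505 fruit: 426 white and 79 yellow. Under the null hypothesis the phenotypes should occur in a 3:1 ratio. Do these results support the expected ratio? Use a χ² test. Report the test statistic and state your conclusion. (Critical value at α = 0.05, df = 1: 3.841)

Under the 3:1 hypothesis (Σ ratio = 4, N = 505):
  white: 505 × 3/4 = 378.75
  yellow: 505 × 1/4 = 126.25
χ² = Σ (O − E)² / E
  white: (426 − 378.75)² / 378.75 = 5.8946
  yellow: (79 − 126.25)² / 126.25 = 17.6837
χ² = 5.8946 + 17.6837 = 23.5783 ≈ 23.578
Degrees of freedom = 2 − 1 = 1; critical value at α = 0.05 is 3.841.
Since 23.578 > 3.841, we reject the null hypothesis — the data do not fit the 3:1 ratio.

23.578; not consistent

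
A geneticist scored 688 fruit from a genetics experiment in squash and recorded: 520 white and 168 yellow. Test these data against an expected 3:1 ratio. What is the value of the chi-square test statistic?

Under the 3:1 hypothesis (Σ ratio = 4, N = 688):
  white: 688 × 3/4 = 516
  yellow: 688 × 1/4 = 172
χ² = Σ (O − E)² / E
  white: (520 − 516)² / 516 = 0.0310
  yellow: (168 − 172)² / 172 = 0.0930
χ² = 0.0310 + 0.0930 = 0.124

0.124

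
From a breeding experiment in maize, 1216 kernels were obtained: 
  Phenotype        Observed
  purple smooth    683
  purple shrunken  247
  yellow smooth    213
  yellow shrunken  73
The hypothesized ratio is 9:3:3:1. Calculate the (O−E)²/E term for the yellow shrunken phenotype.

0.118

Total ratio parts = 16. Expected numbers out of 1216:
  purple smooth: 1216 × 9/16 = 684
  purple shrunken: 1216 × 3/16 = 228
  yellow smooth: 1216 × 3/16 = 228
  yellow shrunken: 1216 × 1/16 = 76
Contribution of yellow shrunken: (73 − 76)² / 76 = 0.1184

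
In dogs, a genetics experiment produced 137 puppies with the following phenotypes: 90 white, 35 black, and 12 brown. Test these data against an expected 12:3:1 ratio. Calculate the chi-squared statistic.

Total ratio parts = 16. Expected numbers out of 137:
  white: 137 × 12/16 = 102.75
  black: 137 × 3/16 = 25.6875
  brown: 137 × 1/16 = 8.5625
χ² = Σ (O − E)² / E
  white: (90 − 102.75)² / 102.75 = 1.5821
  black: (35 − 25.6875)² / 25.6875 = 3.3761
  brown: (12 − 8.5625)² / 8.5625 = 1.3800
χ² = 1.5821 + 3.3761 + 1.3800 = 6.3382 ≈ 6.338

6.338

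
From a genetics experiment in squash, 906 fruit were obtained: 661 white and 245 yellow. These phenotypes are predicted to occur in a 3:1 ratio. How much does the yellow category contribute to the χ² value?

1.511

Under the 3:1 hypothesis (Σ ratio = 4, N = 906):
  white: 906 × 3/4 = 679.5
  yellow: 906 × 1/4 = 226.5
Contribution of yellow: (245 − 226.5)² / 226.5 = 1.5110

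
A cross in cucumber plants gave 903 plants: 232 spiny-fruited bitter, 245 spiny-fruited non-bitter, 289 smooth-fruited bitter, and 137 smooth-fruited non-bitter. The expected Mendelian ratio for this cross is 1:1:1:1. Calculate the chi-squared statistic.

Expected counts for N = 903 under a 1:1:1:1 ratio (total parts = 4):
  spiny-fruited bitter: 903 × 1/4 = 225.75
  spiny-fruited non-bitter: 903 × 1/4 = 225.75
  smooth-fruited bitter: 903 × 1/4 = 225.75
  smooth-fruited non-bitter: 903 × 1/4 = 225.75
χ² = Σ (O − E)² / E
  spiny-fruited bitter: (232 − 225.75)² / 225.75 = 0.1730
  spiny-fruited non-bitter: (245 − 225.75)² / 225.75 = 1.6415
  smooth-fruited bitter: (289 − 225.75)² / 225.75 = 17.7212
  smooth-fruited non-bitter: (137 − 225.75)² / 225.75 = 34.8906
χ² = 0.1730 + 1.6415 + 17.7212 + 34.8906 = 54.4263 ≈ 54.426

54.426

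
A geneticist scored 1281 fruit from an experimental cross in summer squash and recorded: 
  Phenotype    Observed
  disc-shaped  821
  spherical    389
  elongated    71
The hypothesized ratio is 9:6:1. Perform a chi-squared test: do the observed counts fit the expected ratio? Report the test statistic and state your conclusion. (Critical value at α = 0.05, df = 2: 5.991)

Expected counts for N = 1281 under a 9:6:1 ratio (total parts = 16):
  disc-shaped: 1281 × 9/16 = 720.5625
  spherical: 1281 × 6/16 = 480.375
  elongated: 1281 × 1/16 = 80.0625
χ² = Σ (O − E)² / E
  disc-shaped: (821 − 720.5625)² / 720.5625 = 13.9997
  spherical: (389 − 480.375)² / 480.375 = 17.3810
  elongated: (71 − 80.0625)² / 80.0625 = 1.0258
χ² = 13.9997 + 17.3810 + 1.0258 = 32.4065 ≈ 32.407
Degrees of freedom = 3 − 1 = 2; critical value at α = 0.05 is 5.991.
Since 32.407 > 5.991, we reject the null hypothesis — the data do not fit the 9:6:1 ratio.

32.407; not consistent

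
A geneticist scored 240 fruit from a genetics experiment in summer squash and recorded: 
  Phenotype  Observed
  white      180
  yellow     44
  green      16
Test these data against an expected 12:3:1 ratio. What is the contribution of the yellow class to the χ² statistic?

0.022

Under the 12:3:1 hypothesis (Σ ratio = 16, N = 240):
  white: 240 × 12/16 = 180
  yellow: 240 × 3/16 = 45
  green: 240 × 1/16 = 15
Contribution of yellow: (44 − 45)² / 45 = 0.0222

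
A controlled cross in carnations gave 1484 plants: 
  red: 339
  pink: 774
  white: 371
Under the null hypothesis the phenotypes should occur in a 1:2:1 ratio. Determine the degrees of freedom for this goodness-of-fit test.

A goodness-of-fit test with 3 phenotype classes has df = 3 − 1 = 2.

2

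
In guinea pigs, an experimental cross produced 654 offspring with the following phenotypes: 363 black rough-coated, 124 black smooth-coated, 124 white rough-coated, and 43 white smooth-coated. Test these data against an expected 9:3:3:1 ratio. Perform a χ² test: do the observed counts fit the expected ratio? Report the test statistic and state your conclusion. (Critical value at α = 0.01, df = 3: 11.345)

0.206; consistent

The 9:3:3:1 ratio has 16 parts, so with N = 654 the expected counts are:
  black rough-coated: 654 × 9/16 = 367.875
  black smooth-coated: 654 × 3/16 = 122.625
  white rough-coated: 654 × 3/16 = 122.625
  white smooth-coated: 654 × 1/16 = 40.875
χ² = Σ (O − E)² / E
  black rough-coated: (363 − 367.875)² / 367.875 = 0.0646
  black smooth-coated: (124 − 122.625)² / 122.625 = 0.0154
  white rough-coated: (124 − 122.625)² / 122.625 = 0.0154
  white smooth-coated: (43 − 40.875)² / 40.875 = 0.1105
χ² = 0.0646 + 0.0154 + 0.0154 + 0.1105 = 0.2059 ≈ 0.206
Degrees of freedom = 4 − 1 = 3; critical value at α = 0.01 is 11.345.
Since 0.206 < 11.345, we fail to reject the null hypothesis — the data are consistent with the 9:3:3:1 ratio.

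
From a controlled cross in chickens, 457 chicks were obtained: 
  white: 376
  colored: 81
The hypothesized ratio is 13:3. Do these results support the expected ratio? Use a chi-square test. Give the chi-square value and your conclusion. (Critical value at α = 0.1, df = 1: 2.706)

The 13:3 ratio has 16 parts, so with N = 457 the expected counts are:
  white: 457 × 13/16 = 371.3125
  colored: 457 × 3/16 = 85.6875
χ² = Σ (O − E)² / E
  white: (376 − 371.3125)² / 371.3125 = 0.0592
  colored: (81 − 85.6875)² / 85.6875 = 0.2564
χ² = 0.0592 + 0.2564 = 0.3156 ≈ 0.316
Degrees of freedom = 2 − 1 = 1; critical value at α = 0.1 is 2.706.
Since 0.316 < 2.706, we fail to reject the null hypothesis — the data are consistent with the 13:3 ratio.

0.316; consistent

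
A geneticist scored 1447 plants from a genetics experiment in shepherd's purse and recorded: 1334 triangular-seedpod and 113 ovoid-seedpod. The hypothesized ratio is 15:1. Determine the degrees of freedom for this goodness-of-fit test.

1

A goodness-of-fit test with 2 phenotype classes has df = 2 − 1 = 1.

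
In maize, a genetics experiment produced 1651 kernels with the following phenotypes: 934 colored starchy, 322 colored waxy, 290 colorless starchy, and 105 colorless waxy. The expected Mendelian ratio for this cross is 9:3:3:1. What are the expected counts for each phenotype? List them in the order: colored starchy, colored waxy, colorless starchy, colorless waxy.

928.6875, 309.5625, 309.5625, 103.1875

Total ratio parts = 16. Expected numbers out of 1651:
  colored starchy: 1651 × 9/16 = 928.6875
  colored waxy: 1651 × 3/16 = 309.5625
  colorless starchy: 1651 × 3/16 = 309.5625
  colorless waxy: 1651 × 1/16 = 103.1875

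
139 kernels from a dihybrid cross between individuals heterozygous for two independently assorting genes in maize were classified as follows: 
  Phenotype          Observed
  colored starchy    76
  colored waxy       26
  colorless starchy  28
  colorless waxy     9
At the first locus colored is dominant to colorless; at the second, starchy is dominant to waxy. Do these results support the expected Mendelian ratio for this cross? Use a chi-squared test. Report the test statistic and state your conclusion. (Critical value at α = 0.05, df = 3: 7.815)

0.217; consistent

A dihybrid F₂ with independent assortment and complete dominance at both loci gives a 9:3:3:1 phenotypic ratio.
The 9:3:3:1 ratio has 16 parts, so with N = 139 the expected counts are:
  colored starchy: 139 × 9/16 = 78.1875
  colored waxy: 139 × 3/16 = 26.0625
  colorless starchy: 139 × 3/16 = 26.0625
  colorless waxy: 139 × 1/16 = 8.6875
χ² = Σ (O − E)² / E
  colored starchy: (76 − 78.1875)² / 78.1875 = 0.0612
  colored waxy: (26 − 26.0625)² / 26.0625 = 0.0001
  colorless starchy: (28 − 26.0625)² / 26.0625 = 0.1440
  colorless waxy: (9 − 8.6875)² / 8.6875 = 0.0112
χ² = 0.0612 + 0.0001 + 0.1440 + 0.0112 = 0.2165 ≈ 0.217
Degrees of freedom = 4 − 1 = 3; critical value at α = 0.05 is 7.815.
Since 0.217 < 7.815, we fail to reject the null hypothesis — the data are consistent with the 9:3:3:1 ratio.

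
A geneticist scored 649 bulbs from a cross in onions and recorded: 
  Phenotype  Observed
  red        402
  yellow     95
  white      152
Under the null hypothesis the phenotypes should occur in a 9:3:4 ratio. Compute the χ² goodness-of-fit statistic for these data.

10.238

Expected counts for N = 649 under a 9:3:4 ratio (total parts = 16):
  red: 649 × 9/16 = 365.0625
  yellow: 649 × 3/16 = 121.6875
  white: 649 × 4/16 = 162.25
χ² = Σ (O − E)² / E
  red: (402 − 365.0625)² / 365.0625 = 3.7374
  yellow: (95 − 121.6875)² / 121.6875 = 5.8529
  white: (152 − 162.25)² / 162.25 = 0.6475
χ² = 3.7374 + 5.8529 + 0.6475 = 10.2378 ≈ 10.238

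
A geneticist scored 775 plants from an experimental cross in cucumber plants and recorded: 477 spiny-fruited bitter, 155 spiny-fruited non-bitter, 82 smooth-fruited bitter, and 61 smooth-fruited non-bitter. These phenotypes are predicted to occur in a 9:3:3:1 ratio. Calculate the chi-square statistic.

35.357

Total ratio parts = 16. Expected numbers out of 775:
  spiny-fruited bitter: 775 × 9/16 = 435.9375
  spiny-fruited non-bitter: 775 × 3/16 = 145.3125
  smooth-fruited bitter: 775 × 3/16 = 145.3125
  smooth-fruited non-bitter: 775 × 1/16 = 48.4375
χ² = Σ (O − E)² / E
  spiny-fruited bitter: (477 − 435.9375)² / 435.9375 = 3.8678
  spiny-fruited non-bitter: (155 − 145.3125)² / 145.3125 = 0.6458
  smooth-fruited bitter: (82 − 145.3125)² / 145.3125 = 27.5852
  smooth-fruited non-bitter: (61 − 48.4375)² / 48.4375 = 3.2581
χ² = 3.8678 + 0.6458 + 27.5852 + 3.2581 = 35.3569 ≈ 35.357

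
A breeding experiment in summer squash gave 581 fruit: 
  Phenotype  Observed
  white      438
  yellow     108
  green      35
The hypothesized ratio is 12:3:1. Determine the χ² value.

Total ratio parts = 16. Expected numbers out of 581:
  white: 581 × 12/16 = 435.75
  yellow: 581 × 3/16 = 108.9375
  green: 581 × 1/16 = 36.3125
χ² = Σ (O − E)² / E
  white: (438 − 435.75)² / 435.75 = 0.0116
  yellow: (108 − 108.9375)² / 108.9375 = 0.0081
  green: (35 − 36.3125)² / 36.3125 = 0.0474
χ² = 0.0116 + 0.0081 + 0.0474 = 0.0671 ≈ 0.067

0.067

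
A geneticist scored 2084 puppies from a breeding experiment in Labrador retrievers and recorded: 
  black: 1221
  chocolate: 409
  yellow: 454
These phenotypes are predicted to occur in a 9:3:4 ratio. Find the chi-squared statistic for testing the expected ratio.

Total ratio parts = 16. Expected numbers out of 2084:
  black: 2084 × 9/16 = 1172.25
  chocolate: 2084 × 3/16 = 390.75
  yellow: 2084 × 4/16 = 521
χ² = Σ (O − E)² / E
  black: (1221 − 1172.25)² / 1172.25 = 2.0274
  chocolate: (409 − 390.75)² / 390.75 = 0.8524
  yellow: (454 − 521)² / 521 = 8.6161
χ² = 2.0274 + 0.8524 + 8.6161 = 11.4959 ≈ 11.496

11.496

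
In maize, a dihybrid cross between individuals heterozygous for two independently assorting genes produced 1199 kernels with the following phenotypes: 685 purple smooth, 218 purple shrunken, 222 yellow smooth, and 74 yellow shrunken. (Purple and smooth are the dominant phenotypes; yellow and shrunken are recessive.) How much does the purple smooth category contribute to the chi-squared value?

A dihybrid F₂ with independent assortment and complete dominance at both loci gives a 9:3:3:1 phenotypic ratio.
The 9:3:3:1 ratio has 16 parts, so with N = 1199 the expected counts are:
  purple smooth: 1199 × 9/16 = 674.4375
  purple shrunken: 1199 × 3/16 = 224.8125
  yellow smooth: 1199 × 3/16 = 224.8125
  yellow shrunken: 1199 × 1/16 = 74.9375
Contribution of purple smooth: (685 − 674.4375)² / 674.4375 = 0.1654

0.165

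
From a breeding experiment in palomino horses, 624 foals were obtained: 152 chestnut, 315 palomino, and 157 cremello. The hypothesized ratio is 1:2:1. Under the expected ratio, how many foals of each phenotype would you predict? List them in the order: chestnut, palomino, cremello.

The 1:2:1 ratio has 4 parts, so with N = 624 the expected counts are:
  chestnut: 624 × 1/4 = 156
  palomino: 624 × 2/4 = 312
  cremello: 624 × 1/4 = 156

156, 312, 156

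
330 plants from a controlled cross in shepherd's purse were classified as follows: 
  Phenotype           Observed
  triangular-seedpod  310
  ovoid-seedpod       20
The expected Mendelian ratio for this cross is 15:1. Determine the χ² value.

0.020

Under the 15:1 hypothesis (Σ ratio = 16, N = 330):
  triangular-seedpod: 330 × 15/16 = 309.375
  ovoid-seedpod: 330 × 1/16 = 20.625
χ² = Σ (O − E)² / E
  triangular-seedpod: (310 − 309.375)² / 309.375 = 0.0013
  ovoid-seedpod: (20 − 20.625)² / 20.625 = 0.0189
χ² = 0.0013 + 0.0189 = 0.0202 ≈ 0.020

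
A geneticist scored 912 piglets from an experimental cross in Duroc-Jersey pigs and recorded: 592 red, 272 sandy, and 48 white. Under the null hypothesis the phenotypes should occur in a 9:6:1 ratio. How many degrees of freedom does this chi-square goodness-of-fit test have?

2

A goodness-of-fit test with 3 phenotype classes has df = 3 − 1 = 2.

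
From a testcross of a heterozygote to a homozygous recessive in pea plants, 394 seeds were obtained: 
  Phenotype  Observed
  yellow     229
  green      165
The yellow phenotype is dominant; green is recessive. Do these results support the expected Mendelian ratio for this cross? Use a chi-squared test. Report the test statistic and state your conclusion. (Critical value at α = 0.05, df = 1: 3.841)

A testcross of a heterozygote (Aa × aa) gives a 1:1 phenotypic ratio.
Total ratio parts = 2. Expected numbers out of 394:
  yellow: 394 × 1/2 = 197
  green: 394 × 1/2 = 197
χ² = Σ (O − E)² / E
  yellow: (229 − 197)² / 197 = 5.1980
  green: (165 − 197)² / 197 = 5.1980
χ² = 5.1980 + 5.1980 = 10.396
Degrees of freedom = 2 − 1 = 1; critical value at α = 0.05 is 3.841.
Since 10.396 > 3.841, we reject the null hypothesis — the data do not fit the 1:1 ratio.

10.396; not consistent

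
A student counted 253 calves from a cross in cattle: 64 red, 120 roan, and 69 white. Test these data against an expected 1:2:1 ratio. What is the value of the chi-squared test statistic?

The 1:2:1 ratio has 4 parts, so with N = 253 the expected counts are:
  red: 253 × 1/4 = 63.25
  roan: 253 × 2/4 = 126.5
  white: 253 × 1/4 = 63.25
χ² = Σ (O − E)² / E
  red: (64 − 63.25)² / 63.25 = 0.0089
  roan: (120 − 126.5)² / 126.5 = 0.3340
  white: (69 − 63.25)² / 63.25 = 0.5227
χ² = 0.0089 + 0.3340 + 0.5227 = 0.8656 ≈ 0.866

0.866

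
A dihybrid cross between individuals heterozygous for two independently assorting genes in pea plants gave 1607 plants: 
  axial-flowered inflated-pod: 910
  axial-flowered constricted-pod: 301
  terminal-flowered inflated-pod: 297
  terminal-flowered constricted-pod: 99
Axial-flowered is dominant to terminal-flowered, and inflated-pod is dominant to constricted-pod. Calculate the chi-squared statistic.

0.123

A dihybrid F₂ with independent assortment and complete dominance at both loci gives a 9:3:3:1 phenotypic ratio.
The 9:3:3:1 ratio has 16 parts, so with N = 1607 the expected counts are:
  axial-flowered inflated-pod: 1607 × 9/16 = 903.9375
  axial-flowered constricted-pod: 1607 × 3/16 = 301.3125
  terminal-flowered inflated-pod: 1607 × 3/16 = 301.3125
  terminal-flowered constricted-pod: 1607 × 1/16 = 100.4375
χ² = Σ (O − E)² / E
  axial-flowered inflated-pod: (910 − 903.9375)² / 903.9375 = 0.0407
  axial-flowered constricted-pod: (301 − 301.3125)² / 301.3125 = 0.0003
  terminal-flowered inflated-pod: (297 − 301.3125)² / 301.3125 = 0.0617
  terminal-flowered constricted-pod: (99 − 100.4375)² / 100.4375 = 0.0206
χ² = 0.0407 + 0.0003 + 0.0617 + 0.0206 = 0.1233 ≈ 0.123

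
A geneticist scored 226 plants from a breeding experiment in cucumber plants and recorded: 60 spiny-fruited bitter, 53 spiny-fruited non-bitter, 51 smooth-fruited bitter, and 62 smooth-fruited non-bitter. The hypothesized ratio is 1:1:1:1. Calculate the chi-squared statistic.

1.504

Total ratio parts = 4. Expected numbers out of 226:
  spiny-fruited bitter: 226 × 1/4 = 56.5
  spiny-fruited non-bitter: 226 × 1/4 = 56.5
  smooth-fruited bitter: 226 × 1/4 = 56.5
  smooth-fruited non-bitter: 226 × 1/4 = 56.5
χ² = Σ (O − E)² / E
  spiny-fruited bitter: (60 − 56.5)² / 56.5 = 0.2168
  spiny-fruited non-bitter: (53 − 56.5)² / 56.5 = 0.2168
  smooth-fruited bitter: (51 − 56.5)² / 56.5 = 0.5354
  smooth-fruited non-bitter: (62 − 56.5)² / 56.5 = 0.5354
χ² = 0.2168 + 0.2168 + 0.5354 + 0.5354 = 1.5044 ≈ 1.504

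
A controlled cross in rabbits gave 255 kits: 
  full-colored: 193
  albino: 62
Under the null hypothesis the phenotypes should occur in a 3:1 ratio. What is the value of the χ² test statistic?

Expected counts for N = 255 under a 3:1 ratio (total parts = 4):
  full-colored: 255 × 3/4 = 191.25
  albino: 255 × 1/4 = 63.75
χ² = Σ (O − E)² / E
  full-colored: (193 − 191.25)² / 191.25 = 0.0160
  albino: (62 − 63.75)² / 63.75 = 0.0480
χ² = 0.0160 + 0.0480 = 0.064

0.064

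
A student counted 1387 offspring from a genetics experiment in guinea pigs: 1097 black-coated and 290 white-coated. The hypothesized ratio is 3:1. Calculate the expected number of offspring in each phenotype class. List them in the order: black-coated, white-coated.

The 3:1 ratio has 4 parts, so with N = 1387 the expected counts are:
  black-coated: 1387 × 3/4 = 1040.25
  white-coated: 1387 × 1/4 = 346.75

1040.25, 346.75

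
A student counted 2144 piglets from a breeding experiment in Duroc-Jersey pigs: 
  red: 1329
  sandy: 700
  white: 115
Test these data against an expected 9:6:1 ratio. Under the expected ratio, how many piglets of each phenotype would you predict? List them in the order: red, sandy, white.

1206, 804, 134

Under the 9:6:1 hypothesis (Σ ratio = 16, N = 2144):
  red: 2144 × 9/16 = 1206
  sandy: 2144 × 6/16 = 804
  white: 2144 × 1/16 = 134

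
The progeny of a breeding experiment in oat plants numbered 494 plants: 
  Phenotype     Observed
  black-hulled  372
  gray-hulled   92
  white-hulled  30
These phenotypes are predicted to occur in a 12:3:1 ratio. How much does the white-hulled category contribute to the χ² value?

Expected counts for N = 494 under a 12:3:1 ratio (total parts = 16):
  black-hulled: 494 × 12/16 = 370.5
  gray-hulled: 494 × 3/16 = 92.625
  white-hulled: 494 × 1/16 = 30.875
Contribution of white-hulled: (30 − 30.875)² / 30.875 = 0.0248

0.025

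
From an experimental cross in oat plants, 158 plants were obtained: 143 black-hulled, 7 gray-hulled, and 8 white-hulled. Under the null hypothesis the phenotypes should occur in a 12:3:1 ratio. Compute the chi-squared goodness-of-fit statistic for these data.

22.700

The 12:3:1 ratio has 16 parts, so with N = 158 the expected counts are:
  black-hulled: 158 × 12/16 = 118.5
  gray-hulled: 158 × 3/16 = 29.625
  white-hulled: 158 × 1/16 = 9.875
χ² = Σ (O − E)² / E
  black-hulled: (143 − 118.5)² / 118.5 = 5.0654
  gray-hulled: (7 − 29.625)² / 29.625 = 17.2790
  white-hulled: (8 − 9.875)² / 9.875 = 0.3560
χ² = 5.0654 + 17.2790 + 0.3560 = 22.7004 ≈ 22.700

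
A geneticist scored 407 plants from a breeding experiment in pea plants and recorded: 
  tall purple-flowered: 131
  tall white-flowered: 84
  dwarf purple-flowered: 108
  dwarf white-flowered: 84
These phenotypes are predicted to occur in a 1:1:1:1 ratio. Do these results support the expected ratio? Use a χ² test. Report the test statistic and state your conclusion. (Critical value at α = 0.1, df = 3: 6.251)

The 1:1:1:1 ratio has 4 parts, so with N = 407 the expected counts are:
  tall purple-flowered: 407 × 1/4 = 101.75
  tall white-flowered: 407 × 1/4 = 101.75
  dwarf purple-flowered: 407 × 1/4 = 101.75
  dwarf white-flowered: 407 × 1/4 = 101.75
χ² = Σ (O − E)² / E
  tall purple-flowered: (131 − 101.75)² / 101.75 = 8.4085
  tall white-flowered: (84 − 101.75)² / 101.75 = 3.0964
  dwarf purple-flowered: (108 − 101.75)² / 101.75 = 0.3839
  dwarf white-flowered: (84 − 101.75)² / 101.75 = 3.0964
χ² = 8.4085 + 3.0964 + 0.3839 + 3.0964 = 14.9852 ≈ 14.985
Degrees of freedom = 4 − 1 = 3; critical value at α = 0.1 is 6.251.
Since 14.985 > 6.251, we reject the null hypothesis — the data do not fit the 1:1:1:1 ratio.

14.985; not consistent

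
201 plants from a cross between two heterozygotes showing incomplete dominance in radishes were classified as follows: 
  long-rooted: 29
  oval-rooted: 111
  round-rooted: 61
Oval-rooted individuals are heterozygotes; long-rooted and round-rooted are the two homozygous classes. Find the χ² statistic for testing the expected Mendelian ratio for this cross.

12.383

With incomplete dominance, a heterozygote × heterozygote cross gives a 1:2:1 phenotypic ratio.
Total ratio parts = 4. Expected numbers out of 201:
  long-rooted: 201 × 1/4 = 50.25
  oval-rooted: 201 × 2/4 = 100.5
  round-rooted: 201 × 1/4 = 50.25
χ² = Σ (O − E)² / E
  long-rooted: (29 − 50.25)² / 50.25 = 8.9863
  oval-rooted: (111 − 100.5)² / 100.5 = 1.0970
  round-rooted: (61 − 50.25)² / 50.25 = 2.2998
χ² = 8.9863 + 1.0970 + 2.2998 = 12.3831 ≈ 12.383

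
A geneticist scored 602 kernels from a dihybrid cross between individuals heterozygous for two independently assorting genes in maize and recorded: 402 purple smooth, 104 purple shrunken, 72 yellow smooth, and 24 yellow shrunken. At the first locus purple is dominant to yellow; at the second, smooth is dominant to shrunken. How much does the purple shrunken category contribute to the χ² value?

A dihybrid F₂ with independent assortment and complete dominance at both loci gives a 9:3:3:1 phenotypic ratio.
Under the 9:3:3:1 hypothesis (Σ ratio = 16, N = 602):
  purple smooth: 602 × 9/16 = 338.625
  purple shrunken: 602 × 3/16 = 112.875
  yellow smooth: 602 × 3/16 = 112.875
  yellow shrunken: 602 × 1/16 = 37.625
Contribution of purple shrunken: (104 − 112.875)² / 112.875 = 0.6978

0.698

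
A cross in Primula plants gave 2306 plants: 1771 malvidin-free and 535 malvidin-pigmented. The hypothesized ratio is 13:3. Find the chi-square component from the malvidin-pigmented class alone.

24.358

The 13:3 ratio has 16 parts, so with N = 2306 the expected counts are:
  malvidin-free: 2306 × 13/16 = 1873.625
  malvidin-pigmented: 2306 × 3/16 = 432.375
Contribution of malvidin-pigmented: (535 − 432.375)² / 432.375 = 24.3582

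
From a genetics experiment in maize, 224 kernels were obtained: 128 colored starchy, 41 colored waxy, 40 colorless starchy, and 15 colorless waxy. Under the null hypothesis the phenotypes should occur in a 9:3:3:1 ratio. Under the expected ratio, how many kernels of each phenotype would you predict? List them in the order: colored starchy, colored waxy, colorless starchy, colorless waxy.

Under the 9:3:3:1 hypothesis (Σ ratio = 16, N = 224):
  colored starchy: 224 × 9/16 = 126
  colored waxy: 224 × 3/16 = 42
  colorless starchy: 224 × 3/16 = 42
  colorless waxy: 224 × 1/16 = 14

126, 42, 42, 14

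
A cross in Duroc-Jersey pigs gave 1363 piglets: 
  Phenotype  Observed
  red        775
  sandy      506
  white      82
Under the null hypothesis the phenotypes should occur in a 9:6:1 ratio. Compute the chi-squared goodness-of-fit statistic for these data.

0.261

The 9:6:1 ratio has 16 parts, so with N = 1363 the expected counts are:
  red: 1363 × 9/16 = 766.6875
  sandy: 1363 × 6/16 = 511.125
  white: 1363 × 1/16 = 85.1875
χ² = Σ (O − E)² / E
  red: (775 − 766.6875)² / 766.6875 = 0.0901
  sandy: (506 − 511.125)² / 511.125 = 0.0514
  white: (82 − 85.1875)² / 85.1875 = 0.1193
χ² = 0.0901 + 0.0514 + 0.1193 = 0.2608 ≈ 0.261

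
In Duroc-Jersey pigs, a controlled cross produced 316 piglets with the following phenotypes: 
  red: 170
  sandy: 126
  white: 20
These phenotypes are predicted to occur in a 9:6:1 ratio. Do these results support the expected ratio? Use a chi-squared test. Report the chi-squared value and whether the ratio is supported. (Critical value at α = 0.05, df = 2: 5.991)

0.816; consistent

The 9:6:1 ratio has 16 parts, so with N = 316 the expected counts are:
  red: 316 × 9/16 = 177.75
  sandy: 316 × 6/16 = 118.5
  white: 316 × 1/16 = 19.75
χ² = Σ (O − E)² / E
  red: (170 − 177.75)² / 177.75 = 0.3379
  sandy: (126 − 118.5)² / 118.5 = 0.4747
  white: (20 − 19.75)² / 19.75 = 0.0032
χ² = 0.3379 + 0.4747 + 0.0032 = 0.8158 ≈ 0.816
Degrees of freedom = 3 − 1 = 2; critical value at α = 0.05 is 5.991.
Since 0.816 < 5.991, we fail to reject the null hypothesis — the data are consistent with the 9:6:1 ratio.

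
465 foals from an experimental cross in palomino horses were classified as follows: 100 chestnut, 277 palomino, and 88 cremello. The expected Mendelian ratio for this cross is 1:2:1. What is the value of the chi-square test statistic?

17.654

Expected counts for N = 465 under a 1:2:1 ratio (total parts = 4):
  chestnut: 465 × 1/4 = 116.25
  palomino: 465 × 2/4 = 232.5
  cremello: 465 × 1/4 = 116.25
χ² = Σ (O − E)² / E
  chestnut: (100 − 116.25)² / 116.25 = 2.2715
  palomino: (277 − 232.5)² / 232.5 = 8.5172
  cremello: (88 − 116.25)² / 116.25 = 6.8651
χ² = 2.2715 + 8.5172 + 6.8651 = 17.6538 ≈ 17.654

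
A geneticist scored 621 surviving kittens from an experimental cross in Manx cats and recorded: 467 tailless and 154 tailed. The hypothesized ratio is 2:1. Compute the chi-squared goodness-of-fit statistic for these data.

Expected counts for N = 621 under a 2:1 ratio (total parts = 3):
  tailless: 621 × 2/3 = 414
  tailed: 621 × 1/3 = 207
χ² = Σ (O − E)² / E
  tailless: (467 − 414)² / 414 = 6.7850
  tailed: (154 − 207)² / 207 = 13.5700
χ² = 6.7850 + 13.5700 = 20.355

20.355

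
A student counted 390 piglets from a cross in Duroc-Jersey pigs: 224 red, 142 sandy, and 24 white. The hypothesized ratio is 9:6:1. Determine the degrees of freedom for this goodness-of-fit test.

A goodness-of-fit test with 3 phenotype classes has df = 3 − 1 = 2.

2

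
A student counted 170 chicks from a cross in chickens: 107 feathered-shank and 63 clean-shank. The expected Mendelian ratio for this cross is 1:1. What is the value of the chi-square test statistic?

11.388

Total ratio parts = 2. Expected numbers out of 170:
  feathered-shank: 170 × 1/2 = 85
  clean-shank: 170 × 1/2 = 85
χ² = Σ (O − E)² / E
  feathered-shank: (107 − 85)² / 85 = 5.6941
  clean-shank: (63 − 85)² / 85 = 5.6941
χ² = 5.6941 + 5.6941 = 11.3882 ≈ 11.388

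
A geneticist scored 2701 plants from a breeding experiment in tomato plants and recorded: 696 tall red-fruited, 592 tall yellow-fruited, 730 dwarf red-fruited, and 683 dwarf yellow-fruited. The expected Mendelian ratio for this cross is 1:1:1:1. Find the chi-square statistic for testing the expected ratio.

15.429

Under the 1:1:1:1 hypothesis (Σ ratio = 4, N = 2701):
  tall red-fruited: 2701 × 1/4 = 675.25
  tall yellow-fruited: 2701 × 1/4 = 675.25
  dwarf red-fruited: 2701 × 1/4 = 675.25
  dwarf yellow-fruited: 2701 × 1/4 = 675.25
χ² = Σ (O − E)² / E
  tall red-fruited: (696 − 675.25)² / 675.25 = 0.6376
  tall yellow-fruited: (592 − 675.25)² / 675.25 = 10.2637
  dwarf red-fruited: (730 − 675.25)² / 675.25 = 4.4392
  dwarf yellow-fruited: (683 − 675.25)² / 675.25 = 0.0889
χ² = 0.6376 + 10.2637 + 4.4392 + 0.0889 = 15.4294 ≈ 15.429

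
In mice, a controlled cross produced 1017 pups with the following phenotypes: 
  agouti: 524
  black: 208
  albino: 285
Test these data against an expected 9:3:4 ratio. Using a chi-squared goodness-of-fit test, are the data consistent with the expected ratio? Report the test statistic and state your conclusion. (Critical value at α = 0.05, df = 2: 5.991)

Under the 9:3:4 hypothesis (Σ ratio = 16, N = 1017):
  agouti: 1017 × 9/16 = 572.0625
  black: 1017 × 3/16 = 190.6875
  albino: 1017 × 4/16 = 254.25
χ² = Σ (O − E)² / E
  agouti: (524 − 572.0625)² / 572.0625 = 4.0380
  black: (208 − 190.6875)² / 190.6875 = 1.5718
  albino: (285 − 254.25)² / 254.25 = 3.7190
χ² = 4.0380 + 1.5718 + 3.7190 = 9.3288 ≈ 9.329
Degrees of freedom = 3 − 1 = 2; critical value at α = 0.05 is 5.991.
Since 9.329 > 5.991, we reject the null hypothesis — the data do not fit the 9:3:4 ratio.

9.329; not consistent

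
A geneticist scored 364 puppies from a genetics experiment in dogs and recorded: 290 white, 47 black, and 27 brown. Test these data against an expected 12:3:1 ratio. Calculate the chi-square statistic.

Expected counts for N = 364 under a 12:3:1 ratio (total parts = 16):
  white: 364 × 12/16 = 273
  black: 364 × 3/16 = 68.25
  brown: 364 × 1/16 = 22.75
χ² = Σ (O − E)² / E
  white: (290 − 273)² / 273 = 1.0586
  black: (47 − 68.25)² / 68.25 = 6.6163
  brown: (27 − 22.75)² / 22.75 = 0.7940
χ² = 1.0586 + 6.6163 + 0.7940 = 8.4689 ≈ 8.469

8.469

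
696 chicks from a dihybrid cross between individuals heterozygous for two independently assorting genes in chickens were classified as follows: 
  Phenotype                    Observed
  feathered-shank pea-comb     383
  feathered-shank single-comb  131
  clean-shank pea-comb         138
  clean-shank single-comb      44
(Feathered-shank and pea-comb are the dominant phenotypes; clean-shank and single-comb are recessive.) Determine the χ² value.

A dihybrid F₂ with independent assortment and complete dominance at both loci gives a 9:3:3:1 phenotypic ratio.
Expected counts for N = 696 under a 9:3:3:1 ratio (total parts = 16):
  feathered-shank pea-comb: 696 × 9/16 = 391.5
  feathered-shank single-comb: 696 × 3/16 = 130.5
  clean-shank pea-comb: 696 × 3/16 = 130.5
  clean-shank single-comb: 696 × 1/16 = 43.5
χ² = Σ (O − E)² / E
  feathered-shank pea-comb: (383 − 391.5)² / 391.5 = 0.1845
  feathered-shank single-comb: (131 − 130.5)² / 130.5 = 0.0019
  clean-shank pea-comb: (138 − 130.5)² / 130.5 = 0.4310
  clean-shank single-comb: (44 − 43.5)² / 43.5 = 0.0057
χ² = 0.1845 + 0.0019 + 0.4310 + 0.0057 = 0.6231 ≈ 0.623

0.623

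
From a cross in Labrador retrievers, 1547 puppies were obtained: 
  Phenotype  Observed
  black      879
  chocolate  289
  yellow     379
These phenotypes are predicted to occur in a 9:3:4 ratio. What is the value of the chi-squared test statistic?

0.248

Under the 9:3:4 hypothesis (Σ ratio = 16, N = 1547):
  black: 1547 × 9/16 = 870.1875
  chocolate: 1547 × 3/16 = 290.0625
  yellow: 1547 × 4/16 = 386.75
χ² = Σ (O − E)² / E
  black: (879 − 870.1875)² / 870.1875 = 0.0892
  chocolate: (289 − 290.0625)² / 290.0625 = 0.0039
  yellow: (379 − 386.75)² / 386.75 = 0.1553
χ² = 0.0892 + 0.0039 + 0.1553 = 0.2484 ≈ 0.248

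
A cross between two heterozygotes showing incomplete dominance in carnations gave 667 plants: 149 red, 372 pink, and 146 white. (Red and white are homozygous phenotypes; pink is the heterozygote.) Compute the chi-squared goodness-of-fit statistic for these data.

8.916

With incomplete dominance, a heterozygote × heterozygote cross gives a 1:2:1 phenotypic ratio.
Expected counts for N = 667 under a 1:2:1 ratio (total parts = 4):
  red: 667 × 1/4 = 166.75
  pink: 667 × 2/4 = 333.5
  white: 667 × 1/4 = 166.75
χ² = Σ (O − E)² / E
  red: (149 − 166.75)² / 166.75 = 1.8894
  pink: (372 − 333.5)² / 333.5 = 4.4445
  white: (146 − 166.75)² / 166.75 = 2.5821
χ² = 1.8894 + 4.4445 + 2.5821 = 8.916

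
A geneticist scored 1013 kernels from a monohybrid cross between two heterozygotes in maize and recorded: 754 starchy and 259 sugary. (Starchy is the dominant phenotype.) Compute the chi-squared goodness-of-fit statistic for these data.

For a monohybrid cross between heterozygotes with complete dominance, the expected phenotypic ratio is 3:1.
Total ratio parts = 4. Expected numbers out of 1013:
  starchy: 1013 × 3/4 = 759.75
  sugary: 1013 × 1/4 = 253.25
χ² = Σ (O − E)² / E
  starchy: (754 − 759.75)² / 759.75 = 0.0435
  sugary: (259 − 253.25)² / 253.25 = 0.1306
χ² = 0.0435 + 0.1306 = 0.1741 ≈ 0.174

0.174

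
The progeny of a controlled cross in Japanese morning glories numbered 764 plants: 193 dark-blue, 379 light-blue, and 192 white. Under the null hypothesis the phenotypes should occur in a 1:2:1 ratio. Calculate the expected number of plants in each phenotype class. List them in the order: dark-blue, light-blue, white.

191, 382, 191

Expected counts for N = 764 under a 1:2:1 ratio (total parts = 4):
  dark-blue: 764 × 1/4 = 191
  light-blue: 764 × 2/4 = 382
  white: 764 × 1/4 = 191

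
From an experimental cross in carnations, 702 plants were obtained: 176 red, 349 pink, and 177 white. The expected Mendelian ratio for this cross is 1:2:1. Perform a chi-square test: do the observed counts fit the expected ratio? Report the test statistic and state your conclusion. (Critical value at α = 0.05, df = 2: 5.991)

0.026; consistent

The 1:2:1 ratio has 4 parts, so with N = 702 the expected counts are:
  red: 702 × 1/4 = 175.5
  pink: 702 × 2/4 = 351
  white: 702 × 1/4 = 175.5
χ² = Σ (O − E)² / E
  red: (176 − 175.5)² / 175.5 = 0.0014
  pink: (349 − 351)² / 351 = 0.0114
  white: (177 − 175.5)² / 175.5 = 0.0128
χ² = 0.0014 + 0.0114 + 0.0128 = 0.0256 ≈ 0.026
Degrees of freedom = 3 − 1 = 2; critical value at α = 0.05 is 5.991.
Since 0.026 < 5.991, we fail to reject the null hypothesis — the data are consistent with the 1:2:1 ratio.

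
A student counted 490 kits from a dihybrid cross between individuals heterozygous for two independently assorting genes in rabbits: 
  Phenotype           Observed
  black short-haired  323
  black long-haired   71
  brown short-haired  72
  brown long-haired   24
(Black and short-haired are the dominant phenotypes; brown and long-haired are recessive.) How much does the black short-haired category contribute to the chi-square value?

8.143

A dihybrid F₂ with independent assortment and complete dominance at both loci gives a 9:3:3:1 phenotypic ratio.
The 9:3:3:1 ratio has 16 parts, so with N = 490 the expected counts are:
  black short-haired: 490 × 9/16 = 275.625
  black long-haired: 490 × 3/16 = 91.875
  brown short-haired: 490 × 3/16 = 91.875
  brown long-haired: 490 × 1/16 = 30.625
Contribution of black short-haired: (323 − 275.625)² / 275.625 = 8.1429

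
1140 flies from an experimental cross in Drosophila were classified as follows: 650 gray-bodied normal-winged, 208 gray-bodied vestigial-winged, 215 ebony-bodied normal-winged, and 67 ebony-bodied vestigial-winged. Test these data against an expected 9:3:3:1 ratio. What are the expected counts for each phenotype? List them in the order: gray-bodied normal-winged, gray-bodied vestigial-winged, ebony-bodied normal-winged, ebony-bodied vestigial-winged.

Under the 9:3:3:1 hypothesis (Σ ratio = 16, N = 1140):
  gray-bodied normal-winged: 1140 × 9/16 = 641.25
  gray-bodied vestigial-winged: 1140 × 3/16 = 213.75
  ebony-bodied normal-winged: 1140 × 3/16 = 213.75
  ebony-bodied vestigial-winged: 1140 × 1/16 = 71.25

641.25, 213.75, 213.75, 71.25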